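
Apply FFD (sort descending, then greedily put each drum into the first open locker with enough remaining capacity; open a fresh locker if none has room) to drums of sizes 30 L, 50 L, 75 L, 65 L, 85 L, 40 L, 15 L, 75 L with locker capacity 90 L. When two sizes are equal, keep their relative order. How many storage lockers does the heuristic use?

Sorted descending: 85, 75, 75, 65, 50, 40, 30, 15.
  85 → locker 1 (new)  [load 85/90]
  75 → locker 2 (new)  [load 75/90]
  75 → locker 3 (new)  [load 75/90]
  65 → locker 4 (new)  [load 65/90]
  50 → locker 5 (new)  [load 50/90]
  40 → locker 5  [load 90/90]
  30 → locker 6 (new)  [load 30/90]
  15 → locker 2  [load 90/90]
6 storage lockers opened.

6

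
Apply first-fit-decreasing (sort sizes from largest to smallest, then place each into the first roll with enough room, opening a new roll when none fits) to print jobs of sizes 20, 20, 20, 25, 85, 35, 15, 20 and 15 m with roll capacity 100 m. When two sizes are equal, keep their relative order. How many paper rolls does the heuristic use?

Sorted descending: 85, 35, 25, 20, 20, 20, 20, 15, 15.
  85 → roll 1 (new)  [load 85/100]
  35 → roll 2 (new)  [load 35/100]
  25 → roll 2  [load 60/100]
  20 → roll 2  [load 80/100]
  20 → roll 2  [load 100/100]
  20 → roll 3 (new)  [load 20/100]
  20 → roll 3  [load 40/100]
  15 → roll 1  [load 100/100]
  15 → roll 3  [load 55/100]
3 paper rolls opened.

3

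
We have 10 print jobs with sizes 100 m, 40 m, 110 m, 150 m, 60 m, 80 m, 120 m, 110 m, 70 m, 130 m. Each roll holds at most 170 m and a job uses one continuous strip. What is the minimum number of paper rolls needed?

7

Total = 150 + 130 + 120 + 110 + 110 + 100 + 80 + 70 + 60 + 40 = 970 m.
Lower bound: ⌈970/170⌉ = 6 paper rolls.
A packing using 7 paper rolls:
  roll 1: 150 = 150
  roll 2: 130 + 40 = 170
  roll 3: 120 = 120
  roll 4: 110 + 60 = 170
  roll 5: 110 = 110
  roll 6: 100 + 70 = 170
  roll 7: 80 = 80
No arrangement into 6 paper rolls stays within capacity, so 7 is optimal.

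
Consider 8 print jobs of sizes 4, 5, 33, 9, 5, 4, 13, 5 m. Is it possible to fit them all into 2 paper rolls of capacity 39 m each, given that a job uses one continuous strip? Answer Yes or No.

Total = 78 m; ⌈78/39⌉ = 2.
The bound of 2 does not rule out 2, but exhaustive search shows no assignment into 2 paper rolls of capacity 39 m exists — the minimum is 3.

No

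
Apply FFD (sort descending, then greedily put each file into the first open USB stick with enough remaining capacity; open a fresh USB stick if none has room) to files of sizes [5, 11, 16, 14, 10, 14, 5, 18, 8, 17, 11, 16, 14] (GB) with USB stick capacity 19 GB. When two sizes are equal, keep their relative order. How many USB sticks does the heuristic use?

Sorted descending: 18, 17, 16, 16, 14, 14, 14, 11, 11, 10, 8, 5, 5.
  18 → USB stick 1 (new)  [load 18/19]
  17 → USB stick 2 (new)  [load 17/19]
  16 → USB stick 3 (new)  [load 16/19]
  16 → USB stick 4 (new)  [load 16/19]
  14 → USB stick 5 (new)  [load 14/19]
  14 → USB stick 6 (new)  [load 14/19]
  14 → USB stick 7 (new)  [load 14/19]
  11 → USB stick 8 (new)  [load 11/19]
  11 → USB stick 9 (new)  [load 11/19]
  10 → USB stick 10 (new)  [load 10/19]
  8 → USB stick 8  [load 19/19]
  5 → USB stick 5  [load 19/19]
  5 → USB stick 6  [load 19/19]
10 USB sticks opened.

10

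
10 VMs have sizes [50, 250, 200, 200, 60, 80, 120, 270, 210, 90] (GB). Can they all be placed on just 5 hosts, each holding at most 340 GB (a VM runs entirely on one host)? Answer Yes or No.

A valid assignment using 5 hosts:
  host 1: 270 + 60 = 330
  host 2: 250 + 90 = 340
  host 3: 210 + 120 = 330
  host 4: 200 + 80 + 50 = 330
  host 5: 200 = 200
Every load is within 340 GB, so 5 hosts suffice.

Yes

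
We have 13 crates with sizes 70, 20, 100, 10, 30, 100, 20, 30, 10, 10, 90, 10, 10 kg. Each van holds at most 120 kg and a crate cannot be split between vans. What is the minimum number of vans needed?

Total = 100 + 100 + 90 + 70 + 30 + 30 + 20 + 20 + 10 + 10 + 10 + 10 + 10 = 510 kg.
Lower bound: ⌈510/120⌉ = 5 vans.
A packing using 5 vans:
  van 1: 100 + 20 = 120
  van 2: 100 + 20 = 120
  van 3: 90 + 30 = 120
  van 4: 70 + 30 + 10 + 10 = 120
  van 5: 10 + 10 + 10 = 30
This matches the lower bound, so 5 is optimal.

5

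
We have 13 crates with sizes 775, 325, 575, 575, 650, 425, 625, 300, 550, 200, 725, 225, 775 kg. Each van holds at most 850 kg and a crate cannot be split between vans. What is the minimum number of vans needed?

9

Total = 775 + 775 + 725 + 650 + 625 + 575 + 575 + 550 + 425 + 325 + 300 + 225 + 200 = 6725 kg.
Lower bound: ⌈6725/850⌉ = 8 vans.
A packing using 9 vans:
  van 1: 775 = 775
  van 2: 775 = 775
  van 3: 725 = 725
  van 4: 650 + 200 = 850
  van 5: 625 + 225 = 850
  van 6: 575 = 575
  van 7: 575 = 575
  van 8: 550 + 300 = 850
  van 9: 425 + 325 = 750
No arrangement into 8 vans stays within capacity, so 9 is optimal.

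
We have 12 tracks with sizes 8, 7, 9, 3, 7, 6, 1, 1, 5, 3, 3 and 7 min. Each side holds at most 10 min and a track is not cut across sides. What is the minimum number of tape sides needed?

7

Total = 9 + 8 + 7 + 7 + 7 + 6 + 5 + 3 + 3 + 3 + 1 + 1 = 60 min.
Lower bound: ⌈60/10⌉ = 6 tape sides.
A packing using 7 tape sides:
  side 1: 9 + 1 = 10
  side 2: 8 + 1 = 9
  side 3: 7 + 3 = 10
  side 4: 7 + 3 = 10
  side 5: 7 + 3 = 10
  side 6: 6 = 6
  side 7: 5 = 5
No arrangement into 6 tape sides stays within capacity, so 7 is optimal.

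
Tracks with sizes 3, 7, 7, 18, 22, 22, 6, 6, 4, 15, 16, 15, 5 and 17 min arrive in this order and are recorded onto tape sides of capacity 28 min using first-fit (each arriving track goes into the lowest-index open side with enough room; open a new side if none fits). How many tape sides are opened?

8

  3 → side 1 (new)  [load 3/28]
  7 → side 1  [load 10/28]
  7 → side 1  [load 17/28]
  18 → side 2 (new)  [load 18/28]
  22 → side 3 (new)  [load 22/28]
  22 → side 4 (new)  [load 22/28]
  6 → side 1  [load 23/28]
  6 → side 2  [load 24/28]
  4 → side 1  [load 27/28]
  15 → side 5 (new)  [load 15/28]
  16 → side 6 (new)  [load 16/28]
  15 → side 7 (new)  [load 15/28]
  5 → side 3  [load 27/28]
  17 → side 8 (new)  [load 17/28]
8 tape sides opened.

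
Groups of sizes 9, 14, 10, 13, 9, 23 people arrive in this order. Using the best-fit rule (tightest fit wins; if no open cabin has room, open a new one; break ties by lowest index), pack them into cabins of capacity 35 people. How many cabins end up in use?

  9 → cabin 1 (new)  [load 9/35]
  14 → cabin 1  [load 23/35]
  10 → cabin 1  [load 33/35]
  13 → cabin 2 (new)  [load 13/35]
  9 → cabin 2  [load 22/35]
  23 → cabin 3 (new)  [load 23/35]
3 cabins opened.

3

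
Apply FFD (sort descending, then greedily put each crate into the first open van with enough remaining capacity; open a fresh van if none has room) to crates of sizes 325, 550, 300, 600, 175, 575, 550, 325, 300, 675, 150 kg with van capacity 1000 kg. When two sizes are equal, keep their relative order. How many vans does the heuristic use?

5

Sorted descending: 675, 600, 575, 550, 550, 325, 325, 300, 300, 175, 150.
  675 → van 1 (new)  [load 675/1000]
  600 → van 2 (new)  [load 600/1000]
  575 → van 3 (new)  [load 575/1000]
  550 → van 4 (new)  [load 550/1000]
  550 → van 5 (new)  [load 550/1000]
  325 → van 1  [load 1000/1000]
  325 → van 2  [load 925/1000]
  300 → van 3  [load 875/1000]
  300 → van 4  [load 850/1000]
  175 → van 5  [load 725/1000]
  150 → van 4  [load 1000/1000]
5 vans opened.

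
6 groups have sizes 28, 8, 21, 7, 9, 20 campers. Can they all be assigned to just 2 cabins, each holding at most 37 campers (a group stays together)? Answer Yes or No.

No

Total = 93 campers; ⌈93/37⌉ = 3.
At least 3 cabins are required, but only 2 are allowed.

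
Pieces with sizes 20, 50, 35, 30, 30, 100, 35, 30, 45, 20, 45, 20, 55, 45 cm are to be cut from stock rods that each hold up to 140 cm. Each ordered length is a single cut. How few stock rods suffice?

4

Total = 100 + 55 + 50 + 45 + 45 + 45 + 35 + 35 + 30 + 30 + 30 + 20 + 20 + 20 = 560 cm.
Lower bound: ⌈560/140⌉ = 4 stock rods.
A packing using 4 stock rods:
  stock rod 1: 100 + 20 + 20 = 140
  stock rod 2: 55 + 50 + 35 = 140
  stock rod 3: 45 + 45 + 30 + 20 = 140
  stock rod 4: 45 + 35 + 30 + 30 = 140
This matches the lower bound, so 4 is optimal.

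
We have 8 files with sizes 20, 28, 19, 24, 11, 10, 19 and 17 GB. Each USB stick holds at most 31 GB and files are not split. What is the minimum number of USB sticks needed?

6

Total = 28 + 24 + 20 + 19 + 19 + 17 + 11 + 10 = 148 GB.
Lower bound: ⌈148/31⌉ = 5 USB sticks.
Also, 6 files each exceed 31/2 GB, and no two of those can share a USB stick, so at least 6 USB sticks are needed.
A packing using 6 USB sticks:
  USB stick 1: 28 = 28
  USB stick 2: 24 = 24
  USB stick 3: 20 + 11 = 31
  USB stick 4: 19 + 10 = 29
  USB stick 5: 19 = 19
  USB stick 6: 17 = 17
This matches the lower bound, so 6 is optimal.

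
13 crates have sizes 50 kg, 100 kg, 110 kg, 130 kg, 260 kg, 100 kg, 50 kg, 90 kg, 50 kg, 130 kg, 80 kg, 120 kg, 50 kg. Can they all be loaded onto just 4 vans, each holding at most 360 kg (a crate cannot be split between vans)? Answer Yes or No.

A valid assignment using 4 vans:
  van 1: 260 + 100 = 360
  van 2: 130 + 130 + 100 = 360
  van 3: 120 + 110 + 90 = 320
  van 4: 80 + 50 + 50 + 50 + 50 = 280
Every load is within 360 kg, so 4 vans suffice.

Yes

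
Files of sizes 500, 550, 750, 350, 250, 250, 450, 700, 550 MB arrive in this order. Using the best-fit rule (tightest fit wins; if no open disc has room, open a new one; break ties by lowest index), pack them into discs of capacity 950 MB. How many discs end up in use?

6

  500 → disc 1 (new)  [load 500/950]
  550 → disc 2 (new)  [load 550/950]
  750 → disc 3 (new)  [load 750/950]
  350 → disc 2  [load 900/950]
  250 → disc 1  [load 750/950]
  250 → disc 4 (new)  [load 250/950]
  450 → disc 4  [load 700/950]
  700 → disc 5 (new)  [load 700/950]
  550 → disc 6 (new)  [load 550/950]
6 discs opened.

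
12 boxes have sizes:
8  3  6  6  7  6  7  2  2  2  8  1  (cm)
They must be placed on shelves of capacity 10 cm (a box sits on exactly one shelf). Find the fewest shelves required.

Total = 8 + 8 + 7 + 7 + 6 + 6 + 6 + 3 + 2 + 2 + 2 + 1 = 58 cm.
Lower bound: ⌈58/10⌉ = 6 shelves.
Also, 7 boxes each exceed 5 cm, and no two of those can share a shelf, so at least 7 shelves are needed.
A packing using 7 shelves:
  shelf 1: 8 + 2 = 10
  shelf 2: 8 + 2 = 10
  shelf 3: 7 + 3 = 10
  shelf 4: 7 + 2 + 1 = 10
  shelf 5: 6 = 6
  shelf 6: 6 = 6
  shelf 7: 6 = 6
This matches the lower bound, so 7 is optimal.

7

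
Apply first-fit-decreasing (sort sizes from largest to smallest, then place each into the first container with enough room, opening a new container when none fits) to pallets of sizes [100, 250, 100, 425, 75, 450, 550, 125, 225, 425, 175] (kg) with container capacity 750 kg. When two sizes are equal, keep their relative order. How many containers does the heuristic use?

Sorted descending: 550, 450, 425, 425, 250, 225, 175, 125, 100, 100, 75.
  550 → container 1 (new)  [load 550/750]
  450 → container 2 (new)  [load 450/750]
  425 → container 3 (new)  [load 425/750]
  425 → container 4 (new)  [load 425/750]
  250 → container 2  [load 700/750]
  225 → container 3  [load 650/750]
  175 → container 1  [load 725/750]
  125 → container 4  [load 550/750]
  100 → container 3  [load 750/750]
  100 → container 4  [load 650/750]
  75 → container 4  [load 725/750]
4 containers opened.

4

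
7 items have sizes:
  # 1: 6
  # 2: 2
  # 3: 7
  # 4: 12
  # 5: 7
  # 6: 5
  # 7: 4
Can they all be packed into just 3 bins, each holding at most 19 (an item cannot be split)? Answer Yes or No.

Yes

A valid assignment using 3 bins:
  bin 1: 12 + 7 = 19
  bin 2: 7 + 6 + 5 = 18
  bin 3: 4 + 2 = 6
Every load is within 19, so 3 bins suffice.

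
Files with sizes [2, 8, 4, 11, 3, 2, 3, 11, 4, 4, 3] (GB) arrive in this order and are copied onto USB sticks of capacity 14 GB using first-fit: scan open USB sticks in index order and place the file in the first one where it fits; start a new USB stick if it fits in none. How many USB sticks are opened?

4

  2 → USB stick 1 (new)  [load 2/14]
  8 → USB stick 1  [load 10/14]
  4 → USB stick 1  [load 14/14]
  11 → USB stick 2 (new)  [load 11/14]
  3 → USB stick 2  [load 14/14]
  2 → USB stick 3 (new)  [load 2/14]
  3 → USB stick 3  [load 5/14]
  11 → USB stick 4 (new)  [load 11/14]
  4 → USB stick 3  [load 9/14]
  4 → USB stick 3  [load 13/14]
  3 → USB stick 4  [load 14/14]
4 USB sticks opened.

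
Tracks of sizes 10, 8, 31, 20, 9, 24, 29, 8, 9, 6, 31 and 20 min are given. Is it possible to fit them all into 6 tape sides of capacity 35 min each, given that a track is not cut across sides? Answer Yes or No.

Total = 205 min; ⌈205/35⌉ = 6.
The bound of 6 does not rule out 6, but exhaustive search shows no assignment into 6 tape sides of capacity 35 min exists — the minimum is 7.

No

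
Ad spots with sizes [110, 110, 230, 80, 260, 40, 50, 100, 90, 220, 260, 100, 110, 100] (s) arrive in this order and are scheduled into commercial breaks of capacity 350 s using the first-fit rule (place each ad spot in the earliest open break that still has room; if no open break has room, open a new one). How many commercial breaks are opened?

  110 → break 1 (new)  [load 110/350]
  110 → break 1  [load 220/350]
  230 → break 2 (new)  [load 230/350]
  80 → break 1  [load 300/350]
  260 → break 3 (new)  [load 260/350]
  40 → break 1  [load 340/350]
  50 → break 2  [load 280/350]
  100 → break 4 (new)  [load 100/350]
  90 → break 3  [load 350/350]
  220 → break 4  [load 320/350]
  260 → break 5 (new)  [load 260/350]
  100 → break 6 (new)  [load 100/350]
  110 → break 6  [load 210/350]
  100 → break 6  [load 310/350]
6 commercial breaks opened.

6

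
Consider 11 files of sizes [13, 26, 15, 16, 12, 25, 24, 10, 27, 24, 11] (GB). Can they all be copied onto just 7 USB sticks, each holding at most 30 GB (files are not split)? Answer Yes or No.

Total = 203 GB; ⌈203/30⌉ = 7.
The bound of 7 does not rule out 7, but exhaustive search shows no assignment into 7 USB sticks of capacity 30 GB exists — the minimum is 8.

No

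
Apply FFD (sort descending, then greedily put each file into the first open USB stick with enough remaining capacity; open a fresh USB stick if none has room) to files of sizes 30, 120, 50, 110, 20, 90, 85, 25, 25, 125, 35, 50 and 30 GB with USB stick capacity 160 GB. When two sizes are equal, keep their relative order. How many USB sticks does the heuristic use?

6

Sorted descending: 125, 120, 110, 90, 85, 50, 50, 35, 30, 30, 25, 25, 20.
  125 → USB stick 1 (new)  [load 125/160]
  120 → USB stick 2 (new)  [load 120/160]
  110 → USB stick 3 (new)  [load 110/160]
  90 → USB stick 4 (new)  [load 90/160]
  85 → USB stick 5 (new)  [load 85/160]
  50 → USB stick 3  [load 160/160]
  50 → USB stick 4  [load 140/160]
  35 → USB stick 1  [load 160/160]
  30 → USB stick 2  [load 150/160]
  30 → USB stick 5  [load 115/160]
  25 → USB stick 5  [load 140/160]
  25 → USB stick 6 (new)  [load 25/160]
  20 → USB stick 4  [load 160/160]
6 USB sticks opened.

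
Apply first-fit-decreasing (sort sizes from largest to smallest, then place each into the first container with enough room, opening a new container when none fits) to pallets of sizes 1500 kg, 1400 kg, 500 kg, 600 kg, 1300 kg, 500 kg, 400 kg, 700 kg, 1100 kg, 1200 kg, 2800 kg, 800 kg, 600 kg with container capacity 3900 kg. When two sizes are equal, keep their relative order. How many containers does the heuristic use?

Sorted descending: 2800, 1500, 1400, 1300, 1200, 1100, 800, 700, 600, 600, 500, 500, 400.
  2800 → container 1 (new)  [load 2800/3900]
  1500 → container 2 (new)  [load 1500/3900]
  1400 → container 2  [load 2900/3900]
  1300 → container 3 (new)  [load 1300/3900]
  1200 → container 3  [load 2500/3900]
  1100 → container 1  [load 3900/3900]
  800 → container 2  [load 3700/3900]
  700 → container 3  [load 3200/3900]
  600 → container 3  [load 3800/3900]
  600 → container 4 (new)  [load 600/3900]
  500 → container 4  [load 1100/3900]
  500 → container 4  [load 1600/3900]
  400 → container 4  [load 2000/3900]
4 containers opened.

4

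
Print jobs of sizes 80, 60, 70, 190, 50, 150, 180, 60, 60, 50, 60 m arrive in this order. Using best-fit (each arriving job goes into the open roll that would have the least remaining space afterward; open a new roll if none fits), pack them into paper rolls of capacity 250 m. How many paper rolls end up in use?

5

  80 → roll 1 (new)  [load 80/250]
  60 → roll 1  [load 140/250]
  70 → roll 1  [load 210/250]
  190 → roll 2 (new)  [load 190/250]
  50 → roll 2  [load 240/250]
  150 → roll 3 (new)  [load 150/250]
  180 → roll 4 (new)  [load 180/250]
  60 → roll 4  [load 240/250]
  60 → roll 3  [load 210/250]
  50 → roll 5 (new)  [load 50/250]
  60 → roll 5  [load 110/250]
5 paper rolls opened.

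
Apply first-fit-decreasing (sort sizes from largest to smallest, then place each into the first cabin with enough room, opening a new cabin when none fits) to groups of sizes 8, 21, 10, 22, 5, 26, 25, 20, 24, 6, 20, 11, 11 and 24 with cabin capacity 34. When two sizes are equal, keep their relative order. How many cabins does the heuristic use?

8

Sorted descending: 26, 25, 24, 24, 22, 21, 20, 20, 11, 11, 10, 8, 6, 5.
  26 → cabin 1 (new)  [load 26/34]
  25 → cabin 2 (new)  [load 25/34]
  24 → cabin 3 (new)  [load 24/34]
  24 → cabin 4 (new)  [load 24/34]
  22 → cabin 5 (new)  [load 22/34]
  21 → cabin 6 (new)  [load 21/34]
  20 → cabin 7 (new)  [load 20/34]
  20 → cabin 8 (new)  [load 20/34]
  11 → cabin 5  [load 33/34]
  11 → cabin 6  [load 32/34]
  10 → cabin 3  [load 34/34]
  8 → cabin 1  [load 34/34]
  6 → cabin 2  [load 31/34]
  5 → cabin 4  [load 29/34]
8 cabins opened.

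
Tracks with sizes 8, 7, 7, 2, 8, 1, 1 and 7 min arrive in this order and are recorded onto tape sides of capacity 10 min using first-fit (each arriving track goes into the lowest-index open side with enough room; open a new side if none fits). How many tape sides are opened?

  8 → side 1 (new)  [load 8/10]
  7 → side 2 (new)  [load 7/10]
  7 → side 3 (new)  [load 7/10]
  2 → side 1  [load 10/10]
  8 → side 4 (new)  [load 8/10]
  1 → side 2  [load 8/10]
  1 → side 2  [load 9/10]
  7 → side 5 (new)  [load 7/10]
5 tape sides opened.

5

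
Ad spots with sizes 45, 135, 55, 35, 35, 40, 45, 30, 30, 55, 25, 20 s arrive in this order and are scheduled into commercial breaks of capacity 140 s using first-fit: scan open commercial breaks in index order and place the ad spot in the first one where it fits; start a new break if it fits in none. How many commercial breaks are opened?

  45 → break 1 (new)  [load 45/140]
  135 → break 2 (new)  [load 135/140]
  55 → break 1  [load 100/140]
  35 → break 1  [load 135/140]
  35 → break 3 (new)  [load 35/140]
  40 → break 3  [load 75/140]
  45 → break 3  [load 120/140]
  30 → break 4 (new)  [load 30/140]
  30 → break 4  [load 60/140]
  55 → break 4  [load 115/140]
  25 → break 4  [load 140/140]
  20 → break 3  [load 140/140]
4 commercial breaks opened.

4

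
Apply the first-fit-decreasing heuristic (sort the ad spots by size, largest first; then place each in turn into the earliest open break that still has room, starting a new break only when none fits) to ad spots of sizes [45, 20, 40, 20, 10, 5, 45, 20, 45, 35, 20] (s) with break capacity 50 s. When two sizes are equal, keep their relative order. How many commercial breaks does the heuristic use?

Sorted descending: 45, 45, 45, 40, 35, 20, 20, 20, 20, 10, 5.
  45 → break 1 (new)  [load 45/50]
  45 → break 2 (new)  [load 45/50]
  45 → break 3 (new)  [load 45/50]
  40 → break 4 (new)  [load 40/50]
  35 → break 5 (new)  [load 35/50]
  20 → break 6 (new)  [load 20/50]
  20 → break 6  [load 40/50]
  20 → break 7 (new)  [load 20/50]
  20 → break 7  [load 40/50]
  10 → break 4  [load 50/50]
  5 → break 1  [load 50/50]
7 commercial breaks opened.

7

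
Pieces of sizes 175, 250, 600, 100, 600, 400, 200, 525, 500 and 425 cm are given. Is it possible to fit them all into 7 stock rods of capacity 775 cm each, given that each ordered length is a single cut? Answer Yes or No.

Yes

A valid assignment using 6 stock rods:
  stock rod 1: 600 + 175 = 775
  stock rod 2: 600 + 100 = 700
  stock rod 3: 525 + 250 = 775
  stock rod 4: 500 + 200 = 700
  stock rod 5: 425 = 425
  stock rod 6: 400 = 400
That uses only 6 ≤ 7, so 7 stock rods are enough.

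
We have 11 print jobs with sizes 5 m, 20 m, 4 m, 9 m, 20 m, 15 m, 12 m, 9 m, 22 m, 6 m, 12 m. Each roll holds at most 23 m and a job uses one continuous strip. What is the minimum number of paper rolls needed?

7

Total = 22 + 20 + 20 + 15 + 12 + 12 + 9 + 9 + 6 + 5 + 4 = 134 m.
Lower bound: ⌈134/23⌉ = 6 paper rolls.
A packing using 7 paper rolls:
  roll 1: 22 = 22
  roll 2: 20 = 20
  roll 3: 20 = 20
  roll 4: 15 + 6 = 21
  roll 5: 12 + 9 = 21
  roll 6: 12 + 9 = 21
  roll 7: 5 + 4 = 9
No arrangement into 6 paper rolls stays within capacity, so 7 is optimal.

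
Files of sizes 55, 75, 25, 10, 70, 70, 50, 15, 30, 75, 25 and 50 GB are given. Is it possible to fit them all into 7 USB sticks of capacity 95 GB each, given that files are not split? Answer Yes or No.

A valid assignment using 7 USB sticks:
  USB stick 1: 75 + 15 = 90
  USB stick 2: 75 + 10 = 85
  USB stick 3: 70 + 25 = 95
  USB stick 4: 70 + 25 = 95
  USB stick 5: 55 + 30 = 85
  USB stick 6: 50 = 50
  USB stick 7: 50 = 50
Every load is within 95 GB, so 7 USB sticks suffice.

Yes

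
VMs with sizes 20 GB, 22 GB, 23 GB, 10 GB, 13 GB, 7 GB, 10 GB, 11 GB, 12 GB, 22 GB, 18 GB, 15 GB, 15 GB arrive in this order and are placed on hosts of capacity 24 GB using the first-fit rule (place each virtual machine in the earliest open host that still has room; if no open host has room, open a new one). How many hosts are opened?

  20 → host 1 (new)  [load 20/24]
  22 → host 2 (new)  [load 22/24]
  23 → host 3 (new)  [load 23/24]
  10 → host 4 (new)  [load 10/24]
  13 → host 4  [load 23/24]
  7 → host 5 (new)  [load 7/24]
  10 → host 5  [load 17/24]
  11 → host 6 (new)  [load 11/24]
  12 → host 6  [load 23/24]
  22 → host 7 (new)  [load 22/24]
  18 → host 8 (new)  [load 18/24]
  15 → host 9 (new)  [load 15/24]
  15 → host 10 (new)  [load 15/24]
10 hosts opened.

10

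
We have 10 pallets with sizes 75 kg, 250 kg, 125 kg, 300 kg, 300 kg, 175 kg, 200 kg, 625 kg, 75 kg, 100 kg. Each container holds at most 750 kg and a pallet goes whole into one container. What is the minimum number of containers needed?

3

Total = 625 + 300 + 300 + 250 + 200 + 175 + 125 + 100 + 75 + 75 = 2225 kg.
Lower bound: ⌈2225/750⌉ = 3 containers.
A packing using 3 containers:
  container 1: 625 + 125 = 750
  container 2: 300 + 300 + 75 + 75 = 750
  container 3: 250 + 200 + 175 + 100 = 725
This matches the lower bound, so 3 is optimal.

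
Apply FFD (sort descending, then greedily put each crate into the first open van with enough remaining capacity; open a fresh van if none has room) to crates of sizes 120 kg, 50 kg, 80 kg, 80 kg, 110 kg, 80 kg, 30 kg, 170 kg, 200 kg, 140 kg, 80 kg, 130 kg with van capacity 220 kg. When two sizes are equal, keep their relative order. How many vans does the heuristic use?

Sorted descending: 200, 170, 140, 130, 120, 110, 80, 80, 80, 80, 50, 30.
  200 → van 1 (new)  [load 200/220]
  170 → van 2 (new)  [load 170/220]
  140 → van 3 (new)  [load 140/220]
  130 → van 4 (new)  [load 130/220]
  120 → van 5 (new)  [load 120/220]
  110 → van 6 (new)  [load 110/220]
  80 → van 3  [load 220/220]
  80 → van 4  [load 210/220]
  80 → van 5  [load 200/220]
  80 → van 6  [load 190/220]
  50 → van 2  [load 220/220]
  30 → van 6  [load 220/220]
6 vans opened.

6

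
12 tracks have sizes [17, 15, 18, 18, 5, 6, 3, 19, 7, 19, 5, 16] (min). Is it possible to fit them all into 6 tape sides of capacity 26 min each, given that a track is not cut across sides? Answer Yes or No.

Total = 148 min; ⌈148/26⌉ = 6.
7 tracks each exceed half the capacity and cannot share a side, forcing at least 7 tape sides.
At least 7 tape sides are required, but only 6 are allowed.

No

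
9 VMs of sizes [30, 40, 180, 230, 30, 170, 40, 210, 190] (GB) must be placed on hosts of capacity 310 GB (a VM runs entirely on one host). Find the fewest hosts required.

Total = 230 + 210 + 190 + 180 + 170 + 40 + 40 + 30 + 30 = 1120 GB.
Lower bound: ⌈1120/310⌉ = 4 hosts.
Also, 5 VMs each exceed 155 GB, and no two of those can share a host, so at least 5 hosts are needed.
A packing using 5 hosts:
  host 1: 230 + 40 + 40 = 310
  host 2: 210 + 30 + 30 = 270
  host 3: 190 = 190
  host 4: 180 = 180
  host 5: 170 = 170
This matches the lower bound, so 5 is optimal.

5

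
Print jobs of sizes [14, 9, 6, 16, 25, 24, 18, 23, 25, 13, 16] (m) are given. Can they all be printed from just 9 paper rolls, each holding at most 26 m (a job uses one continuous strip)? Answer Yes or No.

A valid assignment using 9 paper rolls:
  roll 1: 25 = 25
  roll 2: 25 = 25
  roll 3: 24 = 24
  roll 4: 23 = 23
  roll 5: 18 + 6 = 24
  roll 6: 16 + 9 = 25
  roll 7: 16 = 16
  roll 8: 14 = 14
  roll 9: 13 = 13
Every load is within 26 m, so 9 paper rolls suffice.

Yes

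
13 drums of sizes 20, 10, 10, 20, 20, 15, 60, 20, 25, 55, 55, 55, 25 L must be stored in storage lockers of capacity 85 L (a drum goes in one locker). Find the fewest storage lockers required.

Total = 60 + 55 + 55 + 55 + 25 + 25 + 20 + 20 + 20 + 20 + 15 + 10 + 10 = 390 L.
Lower bound: ⌈390/85⌉ = 5 storage lockers.
A packing using 5 storage lockers:
  locker 1: 60 + 25 = 85
  locker 2: 55 + 25 = 80
  locker 3: 55 + 20 + 10 = 85
  locker 4: 55 + 20 + 10 = 85
  locker 5: 20 + 20 + 15 = 55
This matches the lower bound, so 5 is optimal.

5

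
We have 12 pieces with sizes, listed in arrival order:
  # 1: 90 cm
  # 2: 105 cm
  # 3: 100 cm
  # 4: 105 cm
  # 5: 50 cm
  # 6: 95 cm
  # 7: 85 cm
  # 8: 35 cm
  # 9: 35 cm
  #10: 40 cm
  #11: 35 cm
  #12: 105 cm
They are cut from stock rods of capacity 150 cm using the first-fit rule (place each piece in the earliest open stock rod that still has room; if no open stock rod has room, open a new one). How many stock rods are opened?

  90 → stock rod 1 (new)  [load 90/150]
  105 → stock rod 2 (new)  [load 105/150]
  100 → stock rod 3 (new)  [load 100/150]
  105 → stock rod 4 (new)  [load 105/150]
  50 → stock rod 1  [load 140/150]
  95 → stock rod 5 (new)  [load 95/150]
  85 → stock rod 6 (new)  [load 85/150]
  35 → stock rod 2  [load 140/150]
  35 → stock rod 3  [load 135/150]
  40 → stock rod 4  [load 145/150]
  35 → stock rod 5  [load 130/150]
  105 → stock rod 7 (new)  [load 105/150]
7 stock rods opened.

7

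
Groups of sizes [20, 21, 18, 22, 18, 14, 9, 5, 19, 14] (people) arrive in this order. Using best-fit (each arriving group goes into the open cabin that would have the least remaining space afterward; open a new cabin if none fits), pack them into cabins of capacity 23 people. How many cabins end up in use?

8

  20 → cabin 1 (new)  [load 20/23]
  21 → cabin 2 (new)  [load 21/23]
  18 → cabin 3 (new)  [load 18/23]
  22 → cabin 4 (new)  [load 22/23]
  18 → cabin 5 (new)  [load 18/23]
  14 → cabin 6 (new)  [load 14/23]
  9 → cabin 6  [load 23/23]
  5 → cabin 3  [load 23/23]
  19 → cabin 7 (new)  [load 19/23]
  14 → cabin 8 (new)  [load 14/23]
8 cabins opened.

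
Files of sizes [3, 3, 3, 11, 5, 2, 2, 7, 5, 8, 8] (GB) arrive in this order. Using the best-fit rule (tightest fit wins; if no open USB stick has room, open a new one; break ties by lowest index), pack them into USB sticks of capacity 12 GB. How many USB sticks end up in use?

6

  3 → USB stick 1 (new)  [load 3/12]
  3 → USB stick 1  [load 6/12]
  3 → USB stick 1  [load 9/12]
  11 → USB stick 2 (new)  [load 11/12]
  5 → USB stick 3 (new)  [load 5/12]
  2 → USB stick 1  [load 11/12]
  2 → USB stick 3  [load 7/12]
  7 → USB stick 4 (new)  [load 7/12]
  5 → USB stick 3  [load 12/12]
  8 → USB stick 5 (new)  [load 8/12]
  8 → USB stick 6 (new)  [load 8/12]
6 USB sticks opened.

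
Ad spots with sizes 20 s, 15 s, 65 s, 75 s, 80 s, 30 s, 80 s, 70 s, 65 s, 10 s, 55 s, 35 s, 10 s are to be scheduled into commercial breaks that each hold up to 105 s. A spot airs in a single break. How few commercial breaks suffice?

7

Total = 80 + 80 + 75 + 70 + 65 + 65 + 55 + 35 + 30 + 20 + 15 + 10 + 10 = 610 s.
Lower bound: ⌈610/105⌉ = 6 commercial breaks.
Also, 7 ad spots each exceed 105/2 s, and no two of those can share a break, so at least 7 commercial breaks are needed.
A packing using 7 commercial breaks:
  break 1: 80 + 20 = 100
  break 2: 80 + 15 + 10 = 105
  break 3: 75 + 30 = 105
  break 4: 70 + 35 = 105
  break 5: 65 + 10 = 75
  break 6: 65 = 65
  break 7: 55 = 55
This matches the lower bound, so 7 is optimal.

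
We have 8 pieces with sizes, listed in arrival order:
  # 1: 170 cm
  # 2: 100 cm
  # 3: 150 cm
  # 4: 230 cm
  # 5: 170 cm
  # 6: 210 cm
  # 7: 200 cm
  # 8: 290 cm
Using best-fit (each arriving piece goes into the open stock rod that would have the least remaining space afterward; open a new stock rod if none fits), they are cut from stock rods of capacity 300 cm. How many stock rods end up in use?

  170 → stock rod 1 (new)  [load 170/300]
  100 → stock rod 1  [load 270/300]
  150 → stock rod 2 (new)  [load 150/300]
  230 → stock rod 3 (new)  [load 230/300]
  170 → stock rod 4 (new)  [load 170/300]
  210 → stock rod 5 (new)  [load 210/300]
  200 → stock rod 6 (new)  [load 200/300]
  290 → stock rod 7 (new)  [load 290/300]
7 stock rods opened.

7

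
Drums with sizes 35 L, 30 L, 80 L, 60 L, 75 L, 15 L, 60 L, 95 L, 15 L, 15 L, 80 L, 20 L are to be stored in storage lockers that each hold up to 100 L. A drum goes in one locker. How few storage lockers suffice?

Total = 95 + 80 + 80 + 75 + 60 + 60 + 35 + 30 + 20 + 15 + 15 + 15 = 580 L.
Lower bound: ⌈580/100⌉ = 6 storage lockers.
A packing using 7 storage lockers:
  locker 1: 95 = 95
  locker 2: 80 + 20 = 100
  locker 3: 80 + 15 = 95
  locker 4: 75 + 15 = 90
  locker 5: 60 + 35 = 95
  locker 6: 60 + 30 = 90
  locker 7: 15 = 15
No arrangement into 6 storage lockers stays within capacity, so 7 is optimal.

7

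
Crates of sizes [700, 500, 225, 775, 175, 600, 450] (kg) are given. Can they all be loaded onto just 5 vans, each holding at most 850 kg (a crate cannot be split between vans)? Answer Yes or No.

A valid assignment using 5 vans:
  van 1: 775 = 775
  van 2: 700 = 700
  van 3: 600 + 225 = 825
  van 4: 500 + 175 = 675
  van 5: 450 = 450
Every load is within 850 kg, so 5 vans suffice.

Yes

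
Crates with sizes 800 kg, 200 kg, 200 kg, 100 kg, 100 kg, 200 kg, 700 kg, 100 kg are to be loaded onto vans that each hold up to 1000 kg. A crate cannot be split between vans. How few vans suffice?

3

Total = 800 + 700 + 200 + 200 + 200 + 100 + 100 + 100 = 2400 kg.
Lower bound: ⌈2400/1000⌉ = 3 vans.
A packing using 3 vans:
  van 1: 800 + 200 = 1000
  van 2: 700 + 200 + 100 = 1000
  van 3: 200 + 100 + 100 = 400
This matches the lower bound, so 3 is optimal.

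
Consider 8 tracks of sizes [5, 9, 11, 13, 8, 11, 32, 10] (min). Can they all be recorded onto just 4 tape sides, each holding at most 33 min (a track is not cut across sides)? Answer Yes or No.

A valid assignment using 4 tape sides:
  side 1: 32 = 32
  side 2: 13 + 11 + 9 = 33
  side 3: 11 + 10 + 8 = 29
  side 4: 5 = 5
Every load is within 33 min, so 4 tape sides suffice.

Yes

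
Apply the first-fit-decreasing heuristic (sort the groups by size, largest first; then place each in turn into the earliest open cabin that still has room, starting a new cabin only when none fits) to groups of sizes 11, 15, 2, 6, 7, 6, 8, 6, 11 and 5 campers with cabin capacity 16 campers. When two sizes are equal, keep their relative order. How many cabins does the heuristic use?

6

Sorted descending: 15, 11, 11, 8, 7, 6, 6, 6, 5, 2.
  15 → cabin 1 (new)  [load 15/16]
  11 → cabin 2 (new)  [load 11/16]
  11 → cabin 3 (new)  [load 11/16]
  8 → cabin 4 (new)  [load 8/16]
  7 → cabin 4  [load 15/16]
  6 → cabin 5 (new)  [load 6/16]
  6 → cabin 5  [load 12/16]
  6 → cabin 6 (new)  [load 6/16]
  5 → cabin 2  [load 16/16]
  2 → cabin 3  [load 13/16]
6 cabins opened.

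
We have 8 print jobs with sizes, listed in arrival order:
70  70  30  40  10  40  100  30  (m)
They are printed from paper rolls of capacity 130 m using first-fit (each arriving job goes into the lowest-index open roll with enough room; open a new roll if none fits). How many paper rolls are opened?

4

  70 → roll 1 (new)  [load 70/130]
  70 → roll 2 (new)  [load 70/130]
  30 → roll 1  [load 100/130]
  40 → roll 2  [load 110/130]
  10 → roll 1  [load 110/130]
  40 → roll 3 (new)  [load 40/130]
  100 → roll 4 (new)  [load 100/130]
  30 → roll 3  [load 70/130]
4 paper rolls opened.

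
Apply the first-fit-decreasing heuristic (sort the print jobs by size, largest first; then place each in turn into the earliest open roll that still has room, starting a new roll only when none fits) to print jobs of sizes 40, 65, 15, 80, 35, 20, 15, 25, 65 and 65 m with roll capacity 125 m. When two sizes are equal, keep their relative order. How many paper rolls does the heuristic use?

4

Sorted descending: 80, 65, 65, 65, 40, 35, 25, 20, 15, 15.
  80 → roll 1 (new)  [load 80/125]
  65 → roll 2 (new)  [load 65/125]
  65 → roll 3 (new)  [load 65/125]
  65 → roll 4 (new)  [load 65/125]
  40 → roll 1  [load 120/125]
  35 → roll 2  [load 100/125]
  25 → roll 2  [load 125/125]
  20 → roll 3  [load 85/125]
  15 → roll 3  [load 100/125]
  15 → roll 3  [load 115/125]
4 paper rolls opened.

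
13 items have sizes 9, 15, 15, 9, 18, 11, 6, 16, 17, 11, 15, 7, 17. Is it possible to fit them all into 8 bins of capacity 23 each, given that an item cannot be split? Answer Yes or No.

No

Total = 166; ⌈166/23⌉ = 8.
The bound of 8 does not rule out 8, but exhaustive search shows no assignment into 8 bins of capacity 23 exists — the minimum is 9.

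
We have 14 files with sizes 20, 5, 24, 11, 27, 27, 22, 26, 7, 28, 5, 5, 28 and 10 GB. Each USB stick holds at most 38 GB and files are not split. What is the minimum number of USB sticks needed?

8

Total = 28 + 28 + 27 + 27 + 26 + 24 + 22 + 20 + 11 + 10 + 7 + 5 + 5 + 5 = 245 GB.
Lower bound: ⌈245/38⌉ = 7 USB sticks.
Also, 8 files each exceed 19 GB, and no two of those can share a USB stick, so at least 8 USB sticks are needed.
A packing using 8 USB sticks:
  USB stick 1: 28 + 10 = 38
  USB stick 2: 28 + 7 = 35
  USB stick 3: 27 + 11 = 38
  USB stick 4: 27 + 5 + 5 = 37
  USB stick 5: 26 + 5 = 31
  USB stick 6: 24 = 24
  USB stick 7: 22 = 22
  USB stick 8: 20 = 20
This matches the lower bound, so 8 is optimal.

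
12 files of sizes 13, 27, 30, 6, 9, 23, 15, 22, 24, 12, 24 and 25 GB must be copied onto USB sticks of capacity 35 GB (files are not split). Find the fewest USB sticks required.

8

Total = 30 + 27 + 25 + 24 + 24 + 23 + 22 + 15 + 13 + 12 + 9 + 6 = 230 GB.
Lower bound: ⌈230/35⌉ = 7 USB sticks.
A packing using 8 USB sticks:
  USB stick 1: 30 = 30
  USB stick 2: 27 + 6 = 33
  USB stick 3: 25 + 9 = 34
  USB stick 4: 24 = 24
  USB stick 5: 24 = 24
  USB stick 6: 23 + 12 = 35
  USB stick 7: 22 + 13 = 35
  USB stick 8: 15 = 15
No arrangement into 7 USB sticks stays within capacity, so 8 is optimal.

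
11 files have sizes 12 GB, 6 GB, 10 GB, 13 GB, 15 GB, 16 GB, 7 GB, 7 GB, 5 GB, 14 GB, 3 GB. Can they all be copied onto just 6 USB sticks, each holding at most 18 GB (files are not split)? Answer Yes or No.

Total = 108 GB; ⌈108/18⌉ = 6.
The bound of 6 does not rule out 6, but exhaustive search shows no assignment into 6 USB sticks of capacity 18 GB exists — the minimum is 7.

No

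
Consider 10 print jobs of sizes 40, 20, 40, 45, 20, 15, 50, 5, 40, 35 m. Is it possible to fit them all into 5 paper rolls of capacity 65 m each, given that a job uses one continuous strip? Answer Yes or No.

Total = 310 m; ⌈310/65⌉ = 5.
6 print jobs each exceed half the capacity and cannot share a roll, forcing at least 6 paper rolls.
At least 6 paper rolls are required, but only 5 are allowed.

No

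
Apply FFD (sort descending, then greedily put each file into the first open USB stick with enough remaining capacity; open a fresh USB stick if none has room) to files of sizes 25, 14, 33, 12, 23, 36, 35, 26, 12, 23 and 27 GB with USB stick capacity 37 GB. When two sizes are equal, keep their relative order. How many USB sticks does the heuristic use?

Sorted descending: 36, 35, 33, 27, 26, 25, 23, 23, 14, 12, 12.
  36 → USB stick 1 (new)  [load 36/37]
  35 → USB stick 2 (new)  [load 35/37]
  33 → USB stick 3 (new)  [load 33/37]
  27 → USB stick 4 (new)  [load 27/37]
  26 → USB stick 5 (new)  [load 26/37]
  25 → USB stick 6 (new)  [load 25/37]
  23 → USB stick 7 (new)  [load 23/37]
  23 → USB stick 8 (new)  [load 23/37]
  14 → USB stick 7  [load 37/37]
  12 → USB stick 6  [load 37/37]
  12 → USB stick 8  [load 35/37]
8 USB sticks opened.

8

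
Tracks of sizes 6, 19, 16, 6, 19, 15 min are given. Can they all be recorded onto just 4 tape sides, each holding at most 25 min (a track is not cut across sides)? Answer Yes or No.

Yes

A valid assignment using 4 tape sides:
  side 1: 19 + 6 = 25
  side 2: 19 + 6 = 25
  side 3: 16 = 16
  side 4: 15 = 15
Every load is within 25 min, so 4 tape sides suffice.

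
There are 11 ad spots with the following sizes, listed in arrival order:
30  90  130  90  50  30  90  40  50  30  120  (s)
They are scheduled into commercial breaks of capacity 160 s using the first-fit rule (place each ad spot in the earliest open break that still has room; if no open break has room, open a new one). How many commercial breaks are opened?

6

  30 → break 1 (new)  [load 30/160]
  90 → break 1  [load 120/160]
  130 → break 2 (new)  [load 130/160]
  90 → break 3 (new)  [load 90/160]
  50 → break 3  [load 140/160]
  30 → break 1  [load 150/160]
  90 → break 4 (new)  [load 90/160]
  40 → break 4  [load 130/160]
  50 → break 5 (new)  [load 50/160]
  30 → break 2  [load 160/160]
  120 → break 6 (new)  [load 120/160]
6 commercial breaks opened.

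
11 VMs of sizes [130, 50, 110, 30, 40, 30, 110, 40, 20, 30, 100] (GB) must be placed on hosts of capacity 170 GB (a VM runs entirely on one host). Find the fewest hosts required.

5

Total = 130 + 110 + 110 + 100 + 50 + 40 + 40 + 30 + 30 + 30 + 20 = 690 GB.
Lower bound: ⌈690/170⌉ = 5 hosts.
A packing using 5 hosts:
  host 1: 130 + 40 = 170
  host 2: 110 + 50 = 160
  host 3: 110 + 40 + 20 = 170
  host 4: 100 + 30 + 30 = 160
  host 5: 30 = 30
This matches the lower bound, so 5 is optimal.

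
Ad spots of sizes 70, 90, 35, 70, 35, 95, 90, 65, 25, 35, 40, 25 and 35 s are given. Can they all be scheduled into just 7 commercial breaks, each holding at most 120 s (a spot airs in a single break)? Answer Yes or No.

A valid assignment using 7 commercial breaks:
  break 1: 95 + 25 = 120
  break 2: 90 + 25 = 115
  break 3: 90 = 90
  break 4: 70 + 40 = 110
  break 5: 70 + 35 = 105
  break 6: 65 + 35 = 100
  break 7: 35 + 35 = 70
Every load is within 120 s, so 7 commercial breaks suffice.

Yes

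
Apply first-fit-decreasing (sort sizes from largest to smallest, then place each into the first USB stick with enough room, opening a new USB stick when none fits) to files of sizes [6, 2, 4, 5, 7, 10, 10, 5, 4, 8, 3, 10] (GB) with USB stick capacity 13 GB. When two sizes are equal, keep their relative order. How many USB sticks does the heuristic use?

6

Sorted descending: 10, 10, 10, 8, 7, 6, 5, 5, 4, 4, 3, 2.
  10 → USB stick 1 (new)  [load 10/13]
  10 → USB stick 2 (new)  [load 10/13]
  10 → USB stick 3 (new)  [load 10/13]
  8 → USB stick 4 (new)  [load 8/13]
  7 → USB stick 5 (new)  [load 7/13]
  6 → USB stick 5  [load 13/13]
  5 → USB stick 4  [load 13/13]
  5 → USB stick 6 (new)  [load 5/13]
  4 → USB stick 6  [load 9/13]
  4 → USB stick 6  [load 13/13]
  3 → USB stick 1  [load 13/13]
  2 → USB stick 2  [load 12/13]
6 USB sticks opened.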